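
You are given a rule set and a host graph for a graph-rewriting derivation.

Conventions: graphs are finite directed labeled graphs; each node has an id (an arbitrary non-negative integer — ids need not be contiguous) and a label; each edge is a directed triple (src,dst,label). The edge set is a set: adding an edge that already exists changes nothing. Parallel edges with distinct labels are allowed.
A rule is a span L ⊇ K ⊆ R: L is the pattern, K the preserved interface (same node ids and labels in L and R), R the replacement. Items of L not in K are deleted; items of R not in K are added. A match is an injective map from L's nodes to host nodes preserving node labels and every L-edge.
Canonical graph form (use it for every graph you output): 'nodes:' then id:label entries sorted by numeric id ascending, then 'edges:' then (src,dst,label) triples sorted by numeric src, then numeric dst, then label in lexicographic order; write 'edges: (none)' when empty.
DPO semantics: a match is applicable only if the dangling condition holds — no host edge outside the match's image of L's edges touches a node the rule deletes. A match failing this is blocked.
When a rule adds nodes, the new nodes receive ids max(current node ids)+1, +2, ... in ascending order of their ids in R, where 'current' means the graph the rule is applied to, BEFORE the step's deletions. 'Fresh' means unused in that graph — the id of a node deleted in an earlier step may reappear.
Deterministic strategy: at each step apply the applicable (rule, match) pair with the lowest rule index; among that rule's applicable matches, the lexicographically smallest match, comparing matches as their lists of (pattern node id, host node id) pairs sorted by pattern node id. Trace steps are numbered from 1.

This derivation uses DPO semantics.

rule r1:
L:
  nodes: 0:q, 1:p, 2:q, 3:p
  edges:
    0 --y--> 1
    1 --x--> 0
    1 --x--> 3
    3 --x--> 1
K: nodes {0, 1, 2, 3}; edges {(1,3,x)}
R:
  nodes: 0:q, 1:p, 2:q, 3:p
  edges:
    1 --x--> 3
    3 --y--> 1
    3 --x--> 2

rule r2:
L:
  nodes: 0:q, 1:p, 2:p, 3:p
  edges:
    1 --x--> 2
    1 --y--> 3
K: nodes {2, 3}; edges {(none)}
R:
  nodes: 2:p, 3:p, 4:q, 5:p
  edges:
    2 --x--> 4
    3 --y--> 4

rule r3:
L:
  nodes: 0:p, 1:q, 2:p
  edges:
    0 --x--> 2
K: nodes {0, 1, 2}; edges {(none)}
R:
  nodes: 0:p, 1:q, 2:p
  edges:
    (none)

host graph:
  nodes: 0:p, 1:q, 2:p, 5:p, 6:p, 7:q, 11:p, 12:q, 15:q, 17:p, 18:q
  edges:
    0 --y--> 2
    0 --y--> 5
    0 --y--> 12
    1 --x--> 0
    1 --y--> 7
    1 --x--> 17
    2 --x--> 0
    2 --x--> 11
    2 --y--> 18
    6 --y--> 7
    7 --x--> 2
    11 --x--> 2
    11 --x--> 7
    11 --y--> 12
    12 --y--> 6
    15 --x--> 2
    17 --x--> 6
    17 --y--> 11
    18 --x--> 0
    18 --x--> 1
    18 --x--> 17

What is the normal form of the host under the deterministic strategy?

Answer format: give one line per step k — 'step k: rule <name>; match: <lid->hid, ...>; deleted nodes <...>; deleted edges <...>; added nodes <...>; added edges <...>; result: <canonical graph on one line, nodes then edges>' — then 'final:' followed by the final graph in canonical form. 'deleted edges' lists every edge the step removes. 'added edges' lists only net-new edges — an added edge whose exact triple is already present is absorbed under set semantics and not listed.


step 1: rule r3; match: 0->2, 1->1, 2->0; deleted nodes (none); deleted edges (2,0,x); added nodes (none); added edges (none); result: nodes: 0:p, 1:q, 2:p, 5:p, 6:p, 7:q, 11:p, 12:q, 15:q, 17:p, 18:q edges: (0,2,y); (0,5,y); (0,12,y); (1,0,x); (1,7,y); (1,17,x); (2,11,x); (2,18,y); (6,7,y); (7,2,x); (11,2,x); (11,7,x); (11,12,y); (12,6,y); (15,2,x); (17,6,x); (17,11,y); (18,0,x); (18,1,x); (18,17,x)
step 2: rule r3; match: 0->2, 1->1, 2->11; deleted nodes (none); deleted edges (2,11,x); added nodes (none); added edges (none); result: nodes: 0:p, 1:q, 2:p, 5:p, 6:p, 7:q, 11:p, 12:q, 15:q, 17:p, 18:q edges: (0,2,y); (0,5,y); (0,12,y); (1,0,x); (1,7,y); (1,17,x); (2,18,y); (6,7,y); (7,2,x); (11,2,x); (11,7,x); (11,12,y); (12,6,y); (15,2,x); (17,6,x); (17,11,y); (18,0,x); (18,1,x); (18,17,x)
step 3: rule r3; match: 0->11, 1->1, 2->2; deleted nodes (none); deleted edges (11,2,x); added nodes (none); added edges (none); result: nodes: 0:p, 1:q, 2:p, 5:p, 6:p, 7:q, 11:p, 12:q, 15:q, 17:p, 18:q edges: (0,2,y); (0,5,y); (0,12,y); (1,0,x); (1,7,y); (1,17,x); (2,18,y); (6,7,y); (7,2,x); (11,7,x); (11,12,y); (12,6,y); (15,2,x); (17,6,x); (17,11,y); (18,0,x); (18,1,x); (18,17,x)
step 4: rule r3; match: 0->17, 1->1, 2->6; deleted nodes (none); deleted edges (17,6,x); added nodes (none); added edges (none); result: nodes: 0:p, 1:q, 2:p, 5:p, 6:p, 7:q, 11:p, 12:q, 15:q, 17:p, 18:q edges: (0,2,y); (0,5,y); (0,12,y); (1,0,x); (1,7,y); (1,17,x); (2,18,y); (6,7,y); (7,2,x); (11,7,x); (11,12,y); (12,6,y); (15,2,x); (17,11,y); (18,0,x); (18,1,x); (18,17,x)
final:
nodes: 0:p, 1:q, 2:p, 5:p, 6:p, 7:q, 11:p, 12:q, 15:q, 17:p, 18:q
edges: (0,2,y); (0,5,y); (0,12,y); (1,0,x); (1,7,y); (1,17,x); (2,18,y); (6,7,y); (7,2,x); (11,7,x); (11,12,y); (12,6,y); (15,2,x); (17,11,y); (18,0,x); (18,1,x); (18,17,x)


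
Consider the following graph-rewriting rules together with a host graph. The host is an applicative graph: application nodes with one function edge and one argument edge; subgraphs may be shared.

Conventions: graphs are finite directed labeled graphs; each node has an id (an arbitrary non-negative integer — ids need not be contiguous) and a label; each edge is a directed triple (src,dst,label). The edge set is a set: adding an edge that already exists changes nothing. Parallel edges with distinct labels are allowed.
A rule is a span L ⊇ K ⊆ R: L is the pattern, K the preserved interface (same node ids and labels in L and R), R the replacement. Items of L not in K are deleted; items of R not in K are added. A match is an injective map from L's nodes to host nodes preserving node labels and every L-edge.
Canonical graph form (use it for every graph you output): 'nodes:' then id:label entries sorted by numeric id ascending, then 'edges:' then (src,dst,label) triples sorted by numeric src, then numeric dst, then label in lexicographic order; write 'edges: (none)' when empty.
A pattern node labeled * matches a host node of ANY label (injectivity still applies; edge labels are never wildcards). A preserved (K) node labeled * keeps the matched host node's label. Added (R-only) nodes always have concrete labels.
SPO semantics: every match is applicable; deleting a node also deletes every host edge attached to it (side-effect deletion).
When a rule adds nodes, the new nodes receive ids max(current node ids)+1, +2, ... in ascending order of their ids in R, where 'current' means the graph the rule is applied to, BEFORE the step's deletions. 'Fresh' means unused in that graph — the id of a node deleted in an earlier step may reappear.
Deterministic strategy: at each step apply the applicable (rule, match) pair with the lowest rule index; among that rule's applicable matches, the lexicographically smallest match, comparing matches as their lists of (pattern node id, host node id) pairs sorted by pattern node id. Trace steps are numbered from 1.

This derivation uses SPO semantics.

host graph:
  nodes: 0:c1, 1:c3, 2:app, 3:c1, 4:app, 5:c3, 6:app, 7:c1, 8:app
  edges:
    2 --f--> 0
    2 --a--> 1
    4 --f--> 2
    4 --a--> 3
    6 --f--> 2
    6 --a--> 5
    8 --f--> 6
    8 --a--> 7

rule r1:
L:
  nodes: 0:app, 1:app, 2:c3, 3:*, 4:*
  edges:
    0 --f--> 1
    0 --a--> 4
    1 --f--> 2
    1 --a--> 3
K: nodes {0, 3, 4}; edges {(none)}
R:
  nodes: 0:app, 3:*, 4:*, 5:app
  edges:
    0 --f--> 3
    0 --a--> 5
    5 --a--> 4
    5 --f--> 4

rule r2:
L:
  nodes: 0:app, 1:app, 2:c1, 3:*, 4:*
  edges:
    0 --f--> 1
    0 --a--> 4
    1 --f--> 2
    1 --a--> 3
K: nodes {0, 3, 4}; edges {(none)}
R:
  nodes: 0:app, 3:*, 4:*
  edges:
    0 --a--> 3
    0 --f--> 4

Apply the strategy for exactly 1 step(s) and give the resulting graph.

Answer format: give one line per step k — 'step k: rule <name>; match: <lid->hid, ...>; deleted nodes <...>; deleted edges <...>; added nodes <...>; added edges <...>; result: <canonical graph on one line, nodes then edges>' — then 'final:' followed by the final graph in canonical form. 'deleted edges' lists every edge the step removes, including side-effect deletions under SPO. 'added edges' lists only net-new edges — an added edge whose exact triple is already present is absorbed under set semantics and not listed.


step 1: rule r2; match: 0->4, 1->2, 2->0, 3->1, 4->3; deleted nodes 0, 2; deleted edges (2,0,f); (2,1,a); (4,2,f); (4,3,a); (6,2,f); added nodes (none); added edges (4,1,a); (4,3,f); result: nodes: 1:c3, 3:c1, 4:app, 5:c3, 6:app, 7:c1, 8:app edges: (4,1,a); (4,3,f); (6,5,a); (8,6,f); (8,7,a)
final:
nodes: 1:c3, 3:c1, 4:app, 5:c3, 6:app, 7:c1, 8:app
edges: (4,1,a); (4,3,f); (6,5,a); (8,6,f); (8,7,a)


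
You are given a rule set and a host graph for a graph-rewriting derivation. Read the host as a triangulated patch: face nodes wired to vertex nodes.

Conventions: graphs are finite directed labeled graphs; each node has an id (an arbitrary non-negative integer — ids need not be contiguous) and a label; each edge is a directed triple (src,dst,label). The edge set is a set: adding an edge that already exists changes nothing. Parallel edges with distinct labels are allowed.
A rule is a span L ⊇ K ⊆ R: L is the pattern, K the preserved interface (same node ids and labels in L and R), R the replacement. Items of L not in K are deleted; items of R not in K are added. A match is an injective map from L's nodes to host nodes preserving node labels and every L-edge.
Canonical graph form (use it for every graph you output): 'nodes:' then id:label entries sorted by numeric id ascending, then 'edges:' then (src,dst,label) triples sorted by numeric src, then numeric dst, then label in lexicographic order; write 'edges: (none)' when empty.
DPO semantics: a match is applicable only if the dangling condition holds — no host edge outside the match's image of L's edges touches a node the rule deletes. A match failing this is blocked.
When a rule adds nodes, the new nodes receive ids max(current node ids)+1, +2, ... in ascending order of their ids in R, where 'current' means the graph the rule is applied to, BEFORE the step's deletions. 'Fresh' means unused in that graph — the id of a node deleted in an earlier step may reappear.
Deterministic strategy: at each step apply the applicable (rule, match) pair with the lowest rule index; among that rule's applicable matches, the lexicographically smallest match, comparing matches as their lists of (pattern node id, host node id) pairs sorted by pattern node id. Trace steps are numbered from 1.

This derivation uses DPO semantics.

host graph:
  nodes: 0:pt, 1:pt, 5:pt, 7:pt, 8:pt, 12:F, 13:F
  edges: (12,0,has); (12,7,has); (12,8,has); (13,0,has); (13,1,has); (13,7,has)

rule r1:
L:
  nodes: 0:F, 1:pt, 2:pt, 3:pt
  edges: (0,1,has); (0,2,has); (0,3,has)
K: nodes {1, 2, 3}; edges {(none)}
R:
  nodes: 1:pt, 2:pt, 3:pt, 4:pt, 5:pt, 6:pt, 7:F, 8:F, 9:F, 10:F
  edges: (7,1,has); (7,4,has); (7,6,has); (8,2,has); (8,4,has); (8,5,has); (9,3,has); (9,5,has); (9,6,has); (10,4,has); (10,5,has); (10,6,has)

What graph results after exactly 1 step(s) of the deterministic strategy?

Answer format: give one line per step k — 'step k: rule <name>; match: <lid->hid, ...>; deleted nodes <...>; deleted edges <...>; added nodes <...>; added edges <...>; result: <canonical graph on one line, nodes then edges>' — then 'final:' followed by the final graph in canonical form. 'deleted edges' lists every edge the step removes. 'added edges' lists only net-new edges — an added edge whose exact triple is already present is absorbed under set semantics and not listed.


step 1: rule r1; match: 0->12, 1->0, 2->7, 3->8; deleted nodes 12; deleted edges (12,0,has); (12,7,has); (12,8,has); added nodes 14, 15, 16, 17, 18, 19, 20; added edges (17,0,has); (17,14,has); (17,16,has); (18,7,has); (18,14,has); (18,15,has); (19,8,has); (19,15,has); (19,16,has); (20,14,has); (20,15,has); (20,16,has); result: nodes: 0:pt, 1:pt, 5:pt, 7:pt, 8:pt, 13:F, 14:pt, 15:pt, 16:pt, 17:F, 18:F, 19:F, 20:F edges: (13,0,has); (13,1,has); (13,7,has); (17,0,has); (17,14,has); (17,16,has); (18,7,has); (18,14,has); (18,15,has); (19,8,has); (19,15,has); (19,16,has); (20,14,has); (20,15,has); (20,16,has)
final:
nodes: 0:pt, 1:pt, 5:pt, 7:pt, 8:pt, 13:F, 14:pt, 15:pt, 16:pt, 17:F, 18:F, 19:F, 20:F
edges: (13,0,has); (13,1,has); (13,7,has); (17,0,has); (17,14,has); (17,16,has); (18,7,has); (18,14,has); (18,15,has); (19,8,has); (19,15,has); (19,16,has); (20,14,has); (20,15,has); (20,16,has)


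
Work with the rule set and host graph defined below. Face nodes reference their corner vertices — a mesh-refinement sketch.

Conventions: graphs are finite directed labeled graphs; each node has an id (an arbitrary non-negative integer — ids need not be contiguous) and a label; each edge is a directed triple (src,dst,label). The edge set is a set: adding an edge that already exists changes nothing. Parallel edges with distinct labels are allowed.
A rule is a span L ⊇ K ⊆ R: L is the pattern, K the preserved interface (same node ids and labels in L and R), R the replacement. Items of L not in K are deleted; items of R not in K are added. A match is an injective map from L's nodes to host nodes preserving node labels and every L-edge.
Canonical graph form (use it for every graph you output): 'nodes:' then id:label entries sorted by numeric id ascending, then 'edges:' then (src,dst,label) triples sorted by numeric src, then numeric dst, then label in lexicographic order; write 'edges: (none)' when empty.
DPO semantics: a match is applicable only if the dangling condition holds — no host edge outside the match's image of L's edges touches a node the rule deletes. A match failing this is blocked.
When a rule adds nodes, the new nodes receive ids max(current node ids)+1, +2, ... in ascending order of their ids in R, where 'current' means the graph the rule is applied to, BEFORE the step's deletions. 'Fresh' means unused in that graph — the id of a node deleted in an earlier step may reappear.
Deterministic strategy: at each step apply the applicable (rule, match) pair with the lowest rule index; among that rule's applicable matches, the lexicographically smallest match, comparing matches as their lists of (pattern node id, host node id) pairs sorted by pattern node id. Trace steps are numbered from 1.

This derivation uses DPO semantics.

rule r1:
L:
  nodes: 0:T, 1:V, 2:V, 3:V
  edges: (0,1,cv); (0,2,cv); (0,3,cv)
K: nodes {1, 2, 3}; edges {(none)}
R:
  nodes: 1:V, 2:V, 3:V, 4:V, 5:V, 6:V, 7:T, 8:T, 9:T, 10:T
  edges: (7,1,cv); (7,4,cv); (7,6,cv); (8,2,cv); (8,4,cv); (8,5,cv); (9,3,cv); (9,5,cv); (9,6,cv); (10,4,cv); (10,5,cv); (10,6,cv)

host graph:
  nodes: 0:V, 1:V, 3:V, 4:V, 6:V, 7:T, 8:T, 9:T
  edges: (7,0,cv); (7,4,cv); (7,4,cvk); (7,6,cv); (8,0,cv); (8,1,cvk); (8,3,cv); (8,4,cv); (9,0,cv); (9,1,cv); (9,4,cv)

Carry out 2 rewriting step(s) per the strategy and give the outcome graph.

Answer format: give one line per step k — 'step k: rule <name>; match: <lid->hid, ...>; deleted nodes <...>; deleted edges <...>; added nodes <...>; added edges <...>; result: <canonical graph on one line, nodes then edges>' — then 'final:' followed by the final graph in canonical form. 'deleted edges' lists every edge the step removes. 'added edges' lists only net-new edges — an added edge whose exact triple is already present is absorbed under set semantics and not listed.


step 1: rule r1; match: 0->9, 1->0, 2->1, 3->4; deleted nodes 9; deleted edges (9,0,cv); (9,1,cv); (9,4,cv); added nodes 10, 11, 12, 13, 14, 15, 16; added edges (13,0,cv); (13,10,cv); (13,12,cv); (14,1,cv); (14,10,cv); (14,11,cv); (15,4,cv); (15,11,cv); (15,12,cv); (16,10,cv); (16,11,cv); (16,12,cv); result: nodes: 0:V, 1:V, 3:V, 4:V, 6:V, 7:T, 8:T, 10:V, 11:V, 12:V, 13:T, 14:T, 15:T, 16:T edges: (7,0,cv); (7,4,cv); (7,4,cvk); (7,6,cv); (8,0,cv); (8,1,cvk); (8,3,cv); (8,4,cv); (13,0,cv); (13,10,cv); (13,12,cv); (14,1,cv); (14,10,cv); (14,11,cv); (15,4,cv); (15,11,cv); (15,12,cv); (16,10,cv); (16,11,cv); (16,12,cv)
step 2: rule r1; match: 0->13, 1->0, 2->10, 3->12; deleted nodes 13; deleted edges (13,0,cv); (13,10,cv); (13,12,cv); added nodes 17, 18, 19, 20, 21, 22, 23; added edges (20,0,cv); (20,17,cv); (20,19,cv); (21,10,cv); (21,17,cv); (21,18,cv); (22,12,cv); (22,18,cv); (22,19,cv); (23,17,cv); (23,18,cv); (23,19,cv); result: nodes: 0:V, 1:V, 3:V, 4:V, 6:V, 7:T, 8:T, 10:V, 11:V, 12:V, 14:T, 15:T, 16:T, 17:V, 18:V, 19:V, 20:T, 21:T, 22:T, 23:T edges: (7,0,cv); (7,4,cv); (7,4,cvk); (7,6,cv); (8,0,cv); (8,1,cvk); (8,3,cv); (8,4,cv); (14,1,cv); (14,10,cv); (14,11,cv); (15,4,cv); (15,11,cv); (15,12,cv); (16,10,cv); (16,11,cv); (16,12,cv); (20,0,cv); (20,17,cv); (20,19,cv); (21,10,cv); (21,17,cv); (21,18,cv); (22,12,cv); (22,18,cv); (22,19,cv); (23,17,cv); (23,18,cv); (23,19,cv)
final:
nodes: 0:V, 1:V, 3:V, 4:V, 6:V, 7:T, 8:T, 10:V, 11:V, 12:V, 14:T, 15:T, 16:T, 17:V, 18:V, 19:V, 20:T, 21:T, 22:T, 23:T
edges: (7,0,cv); (7,4,cv); (7,4,cvk); (7,6,cv); (8,0,cv); (8,1,cvk); (8,3,cv); (8,4,cv); (14,1,cv); (14,10,cv); (14,11,cv); (15,4,cv); (15,11,cv); (15,12,cv); (16,10,cv); (16,11,cv); (16,12,cv); (20,0,cv); (20,17,cv); (20,19,cv); (21,10,cv); (21,17,cv); (21,18,cv); (22,12,cv); (22,18,cv); (22,19,cv); (23,17,cv); (23,18,cv); (23,19,cv)


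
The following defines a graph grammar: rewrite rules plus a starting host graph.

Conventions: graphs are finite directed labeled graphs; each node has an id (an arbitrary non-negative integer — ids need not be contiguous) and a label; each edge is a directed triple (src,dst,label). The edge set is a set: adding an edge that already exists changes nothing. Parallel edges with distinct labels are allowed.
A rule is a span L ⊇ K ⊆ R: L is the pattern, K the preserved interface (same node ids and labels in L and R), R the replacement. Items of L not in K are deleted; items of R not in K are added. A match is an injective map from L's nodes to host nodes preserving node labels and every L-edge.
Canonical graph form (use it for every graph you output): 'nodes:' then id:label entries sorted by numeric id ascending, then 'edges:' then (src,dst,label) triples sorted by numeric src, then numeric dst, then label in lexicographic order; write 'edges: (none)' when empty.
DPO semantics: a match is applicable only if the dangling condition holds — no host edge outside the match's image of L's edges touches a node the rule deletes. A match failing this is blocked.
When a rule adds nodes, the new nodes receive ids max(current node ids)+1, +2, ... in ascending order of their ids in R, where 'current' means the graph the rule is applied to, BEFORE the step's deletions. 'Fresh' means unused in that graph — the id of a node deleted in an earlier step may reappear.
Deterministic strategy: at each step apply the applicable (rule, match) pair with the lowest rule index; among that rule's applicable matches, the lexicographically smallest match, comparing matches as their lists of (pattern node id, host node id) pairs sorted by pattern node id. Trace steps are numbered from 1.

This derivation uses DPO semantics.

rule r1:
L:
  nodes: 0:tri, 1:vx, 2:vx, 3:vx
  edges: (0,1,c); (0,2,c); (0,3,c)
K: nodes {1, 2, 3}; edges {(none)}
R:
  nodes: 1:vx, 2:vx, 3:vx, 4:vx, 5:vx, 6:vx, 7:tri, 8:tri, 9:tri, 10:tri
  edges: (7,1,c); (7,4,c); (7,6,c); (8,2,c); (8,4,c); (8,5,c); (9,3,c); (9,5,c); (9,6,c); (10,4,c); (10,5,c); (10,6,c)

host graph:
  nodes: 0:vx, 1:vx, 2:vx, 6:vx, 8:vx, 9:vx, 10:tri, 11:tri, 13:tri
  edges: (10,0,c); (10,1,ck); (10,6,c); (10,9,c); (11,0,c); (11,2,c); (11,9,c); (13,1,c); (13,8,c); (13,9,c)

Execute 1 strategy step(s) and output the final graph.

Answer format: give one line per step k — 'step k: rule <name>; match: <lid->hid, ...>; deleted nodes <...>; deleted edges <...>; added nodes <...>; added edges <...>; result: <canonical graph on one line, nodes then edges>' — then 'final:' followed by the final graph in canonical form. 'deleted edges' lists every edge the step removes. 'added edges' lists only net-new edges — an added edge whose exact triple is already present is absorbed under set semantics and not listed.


step 1: rule r1; match: 0->11, 1->0, 2->2, 3->9; deleted nodes 11; deleted edges (11,0,c); (11,2,c); (11,9,c); added nodes 14, 15, 16, 17, 18, 19, 20; added edges (17,0,c); (17,14,c); (17,16,c); (18,2,c); (18,14,c); (18,15,c); (19,9,c); (19,15,c); (19,16,c); (20,14,c); (20,15,c); (20,16,c); result: nodes: 0:vx, 1:vx, 2:vx, 6:vx, 8:vx, 9:vx, 10:tri, 13:tri, 14:vx, 15:vx, 16:vx, 17:tri, 18:tri, 19:tri, 20:tri edges: (10,0,c); (10,1,ck); (10,6,c); (10,9,c); (13,1,c); (13,8,c); (13,9,c); (17,0,c); (17,14,c); (17,16,c); (18,2,c); (18,14,c); (18,15,c); (19,9,c); (19,15,c); (19,16,c); (20,14,c); (20,15,c); (20,16,c)
final:
nodes: 0:vx, 1:vx, 2:vx, 6:vx, 8:vx, 9:vx, 10:tri, 13:tri, 14:vx, 15:vx, 16:vx, 17:tri, 18:tri, 19:tri, 20:tri
edges: (10,0,c); (10,1,ck); (10,6,c); (10,9,c); (13,1,c); (13,8,c); (13,9,c); (17,0,c); (17,14,c); (17,16,c); (18,2,c); (18,14,c); (18,15,c); (19,9,c); (19,15,c); (19,16,c); (20,14,c); (20,15,c); (20,16,c)


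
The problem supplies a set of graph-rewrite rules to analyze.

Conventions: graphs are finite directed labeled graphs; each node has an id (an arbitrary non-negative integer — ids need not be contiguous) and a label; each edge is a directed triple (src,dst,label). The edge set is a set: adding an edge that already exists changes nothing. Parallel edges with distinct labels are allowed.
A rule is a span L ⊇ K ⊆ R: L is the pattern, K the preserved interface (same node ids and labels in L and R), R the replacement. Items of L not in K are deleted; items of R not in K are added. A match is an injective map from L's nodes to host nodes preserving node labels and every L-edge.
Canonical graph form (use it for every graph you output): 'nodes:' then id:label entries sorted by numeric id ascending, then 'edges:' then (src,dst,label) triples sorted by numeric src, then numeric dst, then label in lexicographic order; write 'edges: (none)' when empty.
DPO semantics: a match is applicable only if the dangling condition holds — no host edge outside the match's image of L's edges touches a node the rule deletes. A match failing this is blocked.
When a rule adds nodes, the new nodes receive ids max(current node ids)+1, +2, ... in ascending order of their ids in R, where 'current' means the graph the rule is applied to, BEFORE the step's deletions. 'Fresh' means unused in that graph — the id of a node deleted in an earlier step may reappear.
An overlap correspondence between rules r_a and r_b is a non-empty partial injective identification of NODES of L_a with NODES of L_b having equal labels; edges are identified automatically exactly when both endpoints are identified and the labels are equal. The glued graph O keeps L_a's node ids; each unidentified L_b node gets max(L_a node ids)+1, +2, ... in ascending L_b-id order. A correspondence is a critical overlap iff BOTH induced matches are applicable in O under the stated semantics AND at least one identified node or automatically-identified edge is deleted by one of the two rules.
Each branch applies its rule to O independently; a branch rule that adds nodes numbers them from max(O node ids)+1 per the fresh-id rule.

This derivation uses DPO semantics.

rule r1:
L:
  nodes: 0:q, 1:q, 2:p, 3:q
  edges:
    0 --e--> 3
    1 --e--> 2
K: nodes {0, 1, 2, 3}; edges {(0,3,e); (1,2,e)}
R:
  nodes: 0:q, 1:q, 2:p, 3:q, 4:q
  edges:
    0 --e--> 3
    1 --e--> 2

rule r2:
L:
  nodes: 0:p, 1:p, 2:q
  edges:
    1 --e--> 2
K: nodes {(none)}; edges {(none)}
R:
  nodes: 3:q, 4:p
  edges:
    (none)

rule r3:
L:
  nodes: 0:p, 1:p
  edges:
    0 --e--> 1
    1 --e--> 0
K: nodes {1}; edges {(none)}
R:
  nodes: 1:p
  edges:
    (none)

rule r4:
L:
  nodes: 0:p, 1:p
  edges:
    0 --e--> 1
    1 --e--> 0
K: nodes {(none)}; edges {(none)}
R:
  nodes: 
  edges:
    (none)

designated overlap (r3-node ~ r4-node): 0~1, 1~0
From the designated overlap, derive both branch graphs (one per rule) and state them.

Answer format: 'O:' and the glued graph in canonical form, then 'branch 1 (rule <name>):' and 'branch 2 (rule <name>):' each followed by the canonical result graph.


O:
nodes: 0:p, 1:p
edges: (0,1,e); (1,0,e)
branch 1 (rule r3):
nodes: 1:p
edges: (none)
branch 2 (rule r4):
nodes: 
edges: (none)


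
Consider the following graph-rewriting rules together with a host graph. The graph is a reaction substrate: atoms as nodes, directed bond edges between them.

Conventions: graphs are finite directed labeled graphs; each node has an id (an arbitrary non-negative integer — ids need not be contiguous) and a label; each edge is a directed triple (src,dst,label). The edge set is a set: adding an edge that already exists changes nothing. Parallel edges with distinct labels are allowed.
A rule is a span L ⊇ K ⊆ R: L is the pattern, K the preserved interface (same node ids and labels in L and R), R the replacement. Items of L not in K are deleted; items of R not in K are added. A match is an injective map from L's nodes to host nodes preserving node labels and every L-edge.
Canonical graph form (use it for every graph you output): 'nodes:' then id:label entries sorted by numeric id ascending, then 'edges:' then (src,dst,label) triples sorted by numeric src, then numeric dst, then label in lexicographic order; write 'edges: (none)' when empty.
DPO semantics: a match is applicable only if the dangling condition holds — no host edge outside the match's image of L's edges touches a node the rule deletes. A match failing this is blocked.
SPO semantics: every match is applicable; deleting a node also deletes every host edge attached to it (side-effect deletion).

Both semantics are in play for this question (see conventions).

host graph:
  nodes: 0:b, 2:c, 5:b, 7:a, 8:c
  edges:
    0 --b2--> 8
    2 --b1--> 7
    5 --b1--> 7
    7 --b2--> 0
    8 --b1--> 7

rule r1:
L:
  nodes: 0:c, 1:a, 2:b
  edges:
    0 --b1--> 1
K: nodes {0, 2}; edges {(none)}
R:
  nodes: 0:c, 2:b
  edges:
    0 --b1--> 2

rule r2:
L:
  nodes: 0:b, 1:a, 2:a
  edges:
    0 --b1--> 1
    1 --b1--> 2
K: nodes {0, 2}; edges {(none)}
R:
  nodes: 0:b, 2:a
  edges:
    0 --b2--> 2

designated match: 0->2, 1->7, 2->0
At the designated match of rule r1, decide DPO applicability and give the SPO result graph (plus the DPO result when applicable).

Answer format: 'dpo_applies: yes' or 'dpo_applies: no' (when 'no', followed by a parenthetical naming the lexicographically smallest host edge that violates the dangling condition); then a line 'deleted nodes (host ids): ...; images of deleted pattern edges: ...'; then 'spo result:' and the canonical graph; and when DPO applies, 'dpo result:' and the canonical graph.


dpo_applies: no
(the rule deletes node 7, which keeps host edge (5,7,b1) outside the match image — the dangling condition fails, DPO blocks; SPO proceeds and side-deletes such edges)
deleted nodes (host ids): 7; images of deleted pattern edges: (2,7,b1)
spo result:
nodes: 0:b, 2:c, 5:b, 8:c
edges: (0,8,b2); (2,0,b1)


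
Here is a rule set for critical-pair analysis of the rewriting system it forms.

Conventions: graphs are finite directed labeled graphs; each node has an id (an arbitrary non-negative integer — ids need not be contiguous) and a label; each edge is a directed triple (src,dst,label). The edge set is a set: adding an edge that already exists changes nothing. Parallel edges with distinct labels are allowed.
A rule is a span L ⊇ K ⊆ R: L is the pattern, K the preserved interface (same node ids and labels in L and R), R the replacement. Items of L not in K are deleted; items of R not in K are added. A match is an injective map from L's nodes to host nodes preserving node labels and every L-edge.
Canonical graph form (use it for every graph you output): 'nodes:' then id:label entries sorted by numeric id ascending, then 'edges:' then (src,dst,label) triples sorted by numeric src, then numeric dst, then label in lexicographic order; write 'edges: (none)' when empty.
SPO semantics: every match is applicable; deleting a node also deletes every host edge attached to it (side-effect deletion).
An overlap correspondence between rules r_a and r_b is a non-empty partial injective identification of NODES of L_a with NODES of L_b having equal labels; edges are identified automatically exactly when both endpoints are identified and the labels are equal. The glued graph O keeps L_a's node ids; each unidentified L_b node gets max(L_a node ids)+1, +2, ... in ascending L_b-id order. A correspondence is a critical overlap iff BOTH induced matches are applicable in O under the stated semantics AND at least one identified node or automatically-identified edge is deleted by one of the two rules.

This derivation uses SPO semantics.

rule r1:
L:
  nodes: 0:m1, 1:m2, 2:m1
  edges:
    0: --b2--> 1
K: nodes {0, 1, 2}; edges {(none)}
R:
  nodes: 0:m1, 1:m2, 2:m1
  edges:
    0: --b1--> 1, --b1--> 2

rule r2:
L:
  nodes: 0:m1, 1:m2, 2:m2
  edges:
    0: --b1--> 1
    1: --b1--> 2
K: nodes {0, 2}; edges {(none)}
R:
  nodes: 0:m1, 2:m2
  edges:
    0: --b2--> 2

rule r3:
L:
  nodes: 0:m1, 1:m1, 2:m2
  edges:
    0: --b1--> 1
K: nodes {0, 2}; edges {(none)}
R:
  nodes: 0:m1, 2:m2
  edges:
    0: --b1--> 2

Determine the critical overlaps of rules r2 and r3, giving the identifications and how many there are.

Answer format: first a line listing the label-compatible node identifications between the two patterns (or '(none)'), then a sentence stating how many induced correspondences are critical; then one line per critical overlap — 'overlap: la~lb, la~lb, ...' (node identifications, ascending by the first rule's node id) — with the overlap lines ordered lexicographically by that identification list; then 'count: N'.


label-compatible node identifications between L(r2) and L(r3): 0~0, 0~1, 1~2, 2~2
5 of the induced correspondences are critical overlaps of r2 and r3.
overlap: 0~0, 1~2
overlap: 0~1
overlap: 0~1, 1~2
overlap: 0~1, 2~2
overlap: 1~2
count: 5


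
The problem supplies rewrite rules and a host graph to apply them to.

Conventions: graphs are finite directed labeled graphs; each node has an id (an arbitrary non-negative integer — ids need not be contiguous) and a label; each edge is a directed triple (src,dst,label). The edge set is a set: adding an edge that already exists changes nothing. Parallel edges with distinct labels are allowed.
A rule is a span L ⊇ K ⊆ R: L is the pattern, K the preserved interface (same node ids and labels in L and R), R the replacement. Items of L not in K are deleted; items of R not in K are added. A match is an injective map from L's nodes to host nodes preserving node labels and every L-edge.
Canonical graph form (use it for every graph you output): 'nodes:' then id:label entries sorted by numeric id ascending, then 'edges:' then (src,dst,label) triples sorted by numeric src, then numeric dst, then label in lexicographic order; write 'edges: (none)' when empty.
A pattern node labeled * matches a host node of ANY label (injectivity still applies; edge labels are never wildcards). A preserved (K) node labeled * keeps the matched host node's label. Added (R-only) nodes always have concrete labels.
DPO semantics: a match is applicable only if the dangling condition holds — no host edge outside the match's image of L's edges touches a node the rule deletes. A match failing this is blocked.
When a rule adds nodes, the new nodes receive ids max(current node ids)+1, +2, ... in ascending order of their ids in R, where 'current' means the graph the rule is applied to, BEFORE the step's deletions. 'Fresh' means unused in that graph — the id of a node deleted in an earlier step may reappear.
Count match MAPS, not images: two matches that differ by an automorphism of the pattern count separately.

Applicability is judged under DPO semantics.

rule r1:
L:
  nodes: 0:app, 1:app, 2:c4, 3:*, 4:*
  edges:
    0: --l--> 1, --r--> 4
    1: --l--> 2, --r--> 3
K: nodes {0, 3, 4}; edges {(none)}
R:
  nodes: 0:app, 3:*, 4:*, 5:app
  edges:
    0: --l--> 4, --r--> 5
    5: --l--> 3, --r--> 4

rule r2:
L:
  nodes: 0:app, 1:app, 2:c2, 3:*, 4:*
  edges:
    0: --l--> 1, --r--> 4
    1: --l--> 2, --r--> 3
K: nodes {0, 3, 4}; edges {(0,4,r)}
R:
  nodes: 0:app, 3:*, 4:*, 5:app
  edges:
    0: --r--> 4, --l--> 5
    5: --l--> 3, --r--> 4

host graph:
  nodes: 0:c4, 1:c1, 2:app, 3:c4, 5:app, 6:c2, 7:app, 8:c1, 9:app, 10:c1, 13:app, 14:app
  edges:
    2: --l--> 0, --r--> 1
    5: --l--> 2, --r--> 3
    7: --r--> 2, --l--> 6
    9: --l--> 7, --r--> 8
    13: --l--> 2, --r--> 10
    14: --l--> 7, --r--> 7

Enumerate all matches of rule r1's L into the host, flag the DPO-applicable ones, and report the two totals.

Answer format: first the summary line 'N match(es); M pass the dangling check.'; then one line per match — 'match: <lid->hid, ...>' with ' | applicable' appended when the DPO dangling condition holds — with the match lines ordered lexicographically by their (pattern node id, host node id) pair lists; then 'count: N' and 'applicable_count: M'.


2 match(es); 0 pass the dangling check.
match: 0->5, 1->2, 2->0, 3->1, 4->3
match: 0->13, 1->2, 2->0, 3->1, 4->10
count: 2
applicable_count: 0


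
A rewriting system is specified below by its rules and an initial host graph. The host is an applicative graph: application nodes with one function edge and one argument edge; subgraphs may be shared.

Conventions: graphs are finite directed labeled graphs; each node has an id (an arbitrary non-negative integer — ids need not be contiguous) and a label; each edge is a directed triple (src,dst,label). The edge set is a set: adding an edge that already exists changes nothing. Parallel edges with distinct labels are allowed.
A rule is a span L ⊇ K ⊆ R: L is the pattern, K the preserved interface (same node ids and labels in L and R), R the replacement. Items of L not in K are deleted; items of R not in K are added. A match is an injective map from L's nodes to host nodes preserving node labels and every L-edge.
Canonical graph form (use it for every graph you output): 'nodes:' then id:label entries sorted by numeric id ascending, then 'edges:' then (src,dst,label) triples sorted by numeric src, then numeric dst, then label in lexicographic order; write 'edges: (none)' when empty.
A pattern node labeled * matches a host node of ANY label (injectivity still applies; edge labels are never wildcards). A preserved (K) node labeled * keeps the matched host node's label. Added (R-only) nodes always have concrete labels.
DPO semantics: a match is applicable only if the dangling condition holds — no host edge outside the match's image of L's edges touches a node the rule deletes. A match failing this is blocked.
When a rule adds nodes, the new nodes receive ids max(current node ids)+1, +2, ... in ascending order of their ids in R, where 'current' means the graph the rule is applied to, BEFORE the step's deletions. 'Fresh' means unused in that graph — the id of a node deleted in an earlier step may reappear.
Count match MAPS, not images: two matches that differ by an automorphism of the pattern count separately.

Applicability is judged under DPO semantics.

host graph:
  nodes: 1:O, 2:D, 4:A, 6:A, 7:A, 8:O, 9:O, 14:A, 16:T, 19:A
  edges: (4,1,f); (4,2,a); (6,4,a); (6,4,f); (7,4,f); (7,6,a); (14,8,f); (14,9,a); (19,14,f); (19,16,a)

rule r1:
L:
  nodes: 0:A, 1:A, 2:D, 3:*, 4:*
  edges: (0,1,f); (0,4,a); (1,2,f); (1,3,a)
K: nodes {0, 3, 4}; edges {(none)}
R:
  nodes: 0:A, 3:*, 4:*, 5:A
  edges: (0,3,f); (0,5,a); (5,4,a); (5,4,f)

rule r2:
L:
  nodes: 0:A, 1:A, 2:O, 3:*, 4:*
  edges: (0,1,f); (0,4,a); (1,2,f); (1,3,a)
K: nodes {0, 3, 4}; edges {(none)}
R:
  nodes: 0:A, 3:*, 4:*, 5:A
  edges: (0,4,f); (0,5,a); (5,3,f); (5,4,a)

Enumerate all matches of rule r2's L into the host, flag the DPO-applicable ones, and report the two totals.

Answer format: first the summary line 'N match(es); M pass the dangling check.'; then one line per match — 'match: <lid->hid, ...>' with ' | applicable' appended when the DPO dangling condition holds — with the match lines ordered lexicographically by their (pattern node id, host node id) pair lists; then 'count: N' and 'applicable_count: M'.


2 match(es); 1 pass the dangling check.
match: 0->7, 1->4, 2->1, 3->2, 4->6
match: 0->19, 1->14, 2->8, 3->9, 4->16 | applicable
count: 2
applicable_count: 1


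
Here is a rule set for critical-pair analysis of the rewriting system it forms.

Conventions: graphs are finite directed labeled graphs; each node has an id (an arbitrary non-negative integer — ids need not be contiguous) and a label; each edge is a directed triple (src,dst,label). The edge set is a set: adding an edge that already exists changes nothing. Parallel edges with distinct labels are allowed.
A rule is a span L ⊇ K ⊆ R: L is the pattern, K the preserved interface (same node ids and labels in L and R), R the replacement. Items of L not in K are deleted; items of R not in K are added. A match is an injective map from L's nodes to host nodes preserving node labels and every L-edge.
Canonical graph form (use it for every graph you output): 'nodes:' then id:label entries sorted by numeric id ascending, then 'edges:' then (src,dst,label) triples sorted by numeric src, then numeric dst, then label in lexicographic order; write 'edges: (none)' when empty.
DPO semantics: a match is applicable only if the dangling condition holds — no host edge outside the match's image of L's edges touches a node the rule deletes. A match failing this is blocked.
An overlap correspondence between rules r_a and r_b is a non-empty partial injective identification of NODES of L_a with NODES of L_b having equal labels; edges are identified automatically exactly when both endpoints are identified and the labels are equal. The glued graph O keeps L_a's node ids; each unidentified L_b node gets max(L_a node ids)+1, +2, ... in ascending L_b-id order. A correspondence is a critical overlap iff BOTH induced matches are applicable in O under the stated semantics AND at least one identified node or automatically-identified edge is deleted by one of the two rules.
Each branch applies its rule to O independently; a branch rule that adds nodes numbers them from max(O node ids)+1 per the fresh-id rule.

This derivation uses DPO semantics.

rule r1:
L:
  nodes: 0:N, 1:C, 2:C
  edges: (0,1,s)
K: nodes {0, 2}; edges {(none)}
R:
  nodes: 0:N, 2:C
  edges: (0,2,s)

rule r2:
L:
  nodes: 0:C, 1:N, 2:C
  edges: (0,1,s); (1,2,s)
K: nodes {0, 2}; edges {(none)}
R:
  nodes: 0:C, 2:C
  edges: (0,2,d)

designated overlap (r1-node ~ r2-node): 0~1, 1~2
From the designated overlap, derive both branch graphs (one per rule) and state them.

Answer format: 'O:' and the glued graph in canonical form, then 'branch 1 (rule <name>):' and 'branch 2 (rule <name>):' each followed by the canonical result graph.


O:
nodes: 0:N, 1:C, 2:C, 3:C
edges: (0,1,s); (3,0,s)
branch 1 (rule r1):
nodes: 0:N, 2:C, 3:C
edges: (0,2,s); (3,0,s)
branch 2 (rule r2):
nodes: 1:C, 2:C, 3:C
edges: (3,1,d)


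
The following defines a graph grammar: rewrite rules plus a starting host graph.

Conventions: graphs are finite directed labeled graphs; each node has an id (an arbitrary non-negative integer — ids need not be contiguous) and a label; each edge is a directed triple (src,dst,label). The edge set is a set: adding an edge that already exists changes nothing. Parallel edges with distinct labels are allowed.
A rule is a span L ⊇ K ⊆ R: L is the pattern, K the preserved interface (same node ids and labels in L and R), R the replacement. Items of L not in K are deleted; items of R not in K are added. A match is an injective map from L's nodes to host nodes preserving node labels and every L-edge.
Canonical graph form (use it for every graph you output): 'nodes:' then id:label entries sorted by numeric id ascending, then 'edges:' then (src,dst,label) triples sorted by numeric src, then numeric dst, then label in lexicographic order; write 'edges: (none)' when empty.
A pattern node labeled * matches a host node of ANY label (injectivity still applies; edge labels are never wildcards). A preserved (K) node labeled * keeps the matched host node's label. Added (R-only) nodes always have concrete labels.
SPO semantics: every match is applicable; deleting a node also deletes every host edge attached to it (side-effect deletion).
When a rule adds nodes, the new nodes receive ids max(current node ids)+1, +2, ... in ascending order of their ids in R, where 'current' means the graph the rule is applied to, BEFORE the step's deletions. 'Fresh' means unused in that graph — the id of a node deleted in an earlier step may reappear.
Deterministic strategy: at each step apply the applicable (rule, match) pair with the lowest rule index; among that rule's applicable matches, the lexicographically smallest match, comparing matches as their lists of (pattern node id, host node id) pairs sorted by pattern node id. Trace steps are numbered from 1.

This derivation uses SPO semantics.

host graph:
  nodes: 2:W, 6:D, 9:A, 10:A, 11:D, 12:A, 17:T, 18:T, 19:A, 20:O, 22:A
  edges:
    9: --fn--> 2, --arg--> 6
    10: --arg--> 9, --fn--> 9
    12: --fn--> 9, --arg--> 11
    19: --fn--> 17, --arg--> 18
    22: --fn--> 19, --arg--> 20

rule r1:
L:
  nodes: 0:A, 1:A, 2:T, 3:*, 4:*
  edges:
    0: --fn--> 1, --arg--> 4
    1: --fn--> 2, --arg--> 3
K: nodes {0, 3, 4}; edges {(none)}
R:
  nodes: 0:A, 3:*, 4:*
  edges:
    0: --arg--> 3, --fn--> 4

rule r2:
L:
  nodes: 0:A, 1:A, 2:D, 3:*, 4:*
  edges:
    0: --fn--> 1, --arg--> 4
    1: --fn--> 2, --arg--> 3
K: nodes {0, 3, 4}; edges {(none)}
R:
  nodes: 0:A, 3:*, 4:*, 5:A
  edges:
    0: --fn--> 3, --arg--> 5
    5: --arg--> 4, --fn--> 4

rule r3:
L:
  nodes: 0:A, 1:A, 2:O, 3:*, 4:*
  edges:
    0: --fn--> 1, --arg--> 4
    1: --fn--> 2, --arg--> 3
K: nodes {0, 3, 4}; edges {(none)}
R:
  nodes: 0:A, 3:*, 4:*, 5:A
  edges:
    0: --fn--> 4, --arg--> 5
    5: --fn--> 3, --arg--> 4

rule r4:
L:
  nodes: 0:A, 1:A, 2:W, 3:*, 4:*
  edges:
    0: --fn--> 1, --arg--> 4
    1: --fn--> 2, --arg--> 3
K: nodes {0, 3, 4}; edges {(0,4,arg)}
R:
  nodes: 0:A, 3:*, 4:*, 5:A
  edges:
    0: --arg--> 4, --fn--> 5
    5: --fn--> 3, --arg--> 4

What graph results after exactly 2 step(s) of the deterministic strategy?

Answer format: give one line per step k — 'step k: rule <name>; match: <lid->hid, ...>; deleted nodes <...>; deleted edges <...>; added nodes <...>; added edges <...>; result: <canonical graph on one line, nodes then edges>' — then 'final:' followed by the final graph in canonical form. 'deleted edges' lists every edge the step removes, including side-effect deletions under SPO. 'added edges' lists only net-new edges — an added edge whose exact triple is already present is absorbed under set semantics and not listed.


step 1: rule r1; match: 0->22, 1->19, 2->17, 3->18, 4->20; deleted nodes 17, 19; deleted edges (19,17,fn); (19,18,arg); (22,19,fn); (22,20,arg); added nodes (none); added edges (22,18,arg); (22,20,fn); result: nodes: 2:W, 6:D, 9:A, 10:A, 11:D, 12:A, 18:T, 20:O, 22:A edges: (9,2,fn); (9,6,arg); (10,9,arg); (10,9,fn); (12,9,fn); (12,11,arg); (22,18,arg); (22,20,fn)
step 2: rule r4; match: 0->12, 1->9, 2->2, 3->6, 4->11; deleted nodes 2, 9; deleted edges (9,2,fn); (9,6,arg); (10,9,arg); (10,9,fn); (12,9,fn); added nodes 23; added edges (12,23,fn); (23,6,fn); (23,11,arg); result: nodes: 6:D, 10:A, 11:D, 12:A, 18:T, 20:O, 22:A, 23:A edges: (12,11,arg); (12,23,fn); (22,18,arg); (22,20,fn); (23,6,fn); (23,11,arg)
final:
nodes: 6:D, 10:A, 11:D, 12:A, 18:T, 20:O, 22:A, 23:A
edges: (12,11,arg); (12,23,fn); (22,18,arg); (22,20,fn); (23,6,fn); (23,11,arg)
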